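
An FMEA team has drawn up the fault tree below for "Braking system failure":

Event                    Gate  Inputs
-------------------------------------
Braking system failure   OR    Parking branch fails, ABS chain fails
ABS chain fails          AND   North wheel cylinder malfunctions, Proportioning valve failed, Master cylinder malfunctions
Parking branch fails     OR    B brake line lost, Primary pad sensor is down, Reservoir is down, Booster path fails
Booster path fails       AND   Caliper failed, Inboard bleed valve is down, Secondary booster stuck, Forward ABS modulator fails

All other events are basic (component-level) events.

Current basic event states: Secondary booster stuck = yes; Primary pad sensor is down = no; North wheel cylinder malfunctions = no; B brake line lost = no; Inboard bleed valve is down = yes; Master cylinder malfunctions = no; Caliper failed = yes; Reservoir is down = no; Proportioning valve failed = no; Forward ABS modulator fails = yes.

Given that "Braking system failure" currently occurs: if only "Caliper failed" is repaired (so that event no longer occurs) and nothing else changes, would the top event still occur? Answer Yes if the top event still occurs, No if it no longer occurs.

Counterfactual: set "Caliper failed" to not occurred.
Booster path fails [AND]: Caliper failed=not, Inboard bleed valve is down=occurs, Secondary booster stuck=occurs, Forward ABS modulator fails=occurs → not all inputs occur → does not occur.
Parking branch fails [OR]: B brake line lost=not, Primary pad sensor is down=not, Reservoir is down=not, Booster path fails=not → no input occurs → does not occur.
ABS chain fails [AND]: North wheel cylinder malfunctions=not, Proportioning valve failed=not, Master cylinder malfunctions=not → not all inputs occur → does not occur.
Braking system failure [OR]: Parking branch fails=not, ABS chain fails=not → no input occurs → does not occur.

No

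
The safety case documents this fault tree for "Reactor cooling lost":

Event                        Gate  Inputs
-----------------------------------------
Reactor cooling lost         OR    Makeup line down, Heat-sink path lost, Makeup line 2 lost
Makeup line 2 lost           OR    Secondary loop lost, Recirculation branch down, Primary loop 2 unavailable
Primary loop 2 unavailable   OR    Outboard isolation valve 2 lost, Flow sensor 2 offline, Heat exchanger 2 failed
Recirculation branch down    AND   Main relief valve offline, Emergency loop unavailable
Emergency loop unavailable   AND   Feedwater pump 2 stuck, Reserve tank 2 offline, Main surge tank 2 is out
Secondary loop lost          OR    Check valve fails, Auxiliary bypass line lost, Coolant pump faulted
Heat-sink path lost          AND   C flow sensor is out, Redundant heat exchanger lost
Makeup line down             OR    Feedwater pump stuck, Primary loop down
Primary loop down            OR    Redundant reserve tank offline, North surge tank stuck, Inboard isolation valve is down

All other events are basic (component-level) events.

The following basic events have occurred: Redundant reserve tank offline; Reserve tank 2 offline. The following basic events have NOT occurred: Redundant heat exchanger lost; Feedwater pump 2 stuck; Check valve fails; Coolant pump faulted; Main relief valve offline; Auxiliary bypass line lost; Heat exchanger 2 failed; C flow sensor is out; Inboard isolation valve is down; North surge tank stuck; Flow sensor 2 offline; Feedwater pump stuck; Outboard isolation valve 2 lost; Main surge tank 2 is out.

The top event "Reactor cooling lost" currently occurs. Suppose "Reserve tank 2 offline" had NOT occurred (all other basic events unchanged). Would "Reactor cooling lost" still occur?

Yes

Counterfactual: set "Reserve tank 2 offline" to not occurred.
Primary loop down [OR]: Redundant reserve tank offline=occurs, North surge tank stuck=not, Inboard isolation valve is down=not → at least one input occurs → occurs.
Makeup line down [OR]: Feedwater pump stuck=not, Primary loop down=occurs → at least one input occurs → occurs.
Heat-sink path lost [AND]: C flow sensor is out=not, Redundant heat exchanger lost=not → not all inputs occur → does not occur.
Secondary loop lost [OR]: Check valve fails=not, Auxiliary bypass line lost=not, Coolant pump faulted=not → no input occurs → does not occur.
Emergency loop unavailable [AND]: Feedwater pump 2 stuck=not, Reserve tank 2 offline=not, Main surge tank 2 is out=not → not all inputs occur → does not occur.
Recirculation branch down [AND]: Main relief valve offline=not, Emergency loop unavailable=not → not all inputs occur → does not occur.
Primary loop 2 unavailable [OR]: Outboard isolation valve 2 lost=not, Flow sensor 2 offline=not, Heat exchanger 2 failed=not → no input occurs → does not occur.
Makeup line 2 lost [OR]: Secondary loop lost=not, Recirculation branch down=not, Primary loop 2 unavailable=not → no input occurs → does not occur.
Reactor cooling lost [OR]: Makeup line down=occurs, Heat-sink path lost=not, Makeup line 2 lost=not → at least one input occurs → occurs.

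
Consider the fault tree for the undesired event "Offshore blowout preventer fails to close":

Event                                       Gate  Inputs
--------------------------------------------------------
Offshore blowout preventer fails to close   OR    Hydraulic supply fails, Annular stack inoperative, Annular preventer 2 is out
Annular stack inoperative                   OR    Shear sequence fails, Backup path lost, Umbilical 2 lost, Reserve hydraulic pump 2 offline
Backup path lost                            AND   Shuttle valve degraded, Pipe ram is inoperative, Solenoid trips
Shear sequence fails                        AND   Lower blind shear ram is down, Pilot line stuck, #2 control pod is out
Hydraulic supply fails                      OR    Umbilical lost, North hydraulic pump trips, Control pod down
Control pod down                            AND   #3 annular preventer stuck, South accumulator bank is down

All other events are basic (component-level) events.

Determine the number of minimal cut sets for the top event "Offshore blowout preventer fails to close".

Control pod down [AND]: one cut set from each child combined → 1 × 1 = 1 cut set(s).
Hydraulic supply fails [OR]: union of children's cut sets → 3 cut set(s).
Shear sequence fails [AND]: one cut set from each child combined → 1 × 1 × 1 = 1 cut set(s).
Backup path lost [AND]: one cut set from each child combined → 1 × 1 × 1 = 1 cut set(s).
Annular stack inoperative [OR]: union of children's cut sets → 4 cut set(s).
Offshore blowout preventer fails to close [OR]: union of children's cut sets → 8 cut set(s).
Minimal cut sets: {Umbilical lost}; {North hydraulic pump trips}; {#3 annular preventer stuck, South accumulator bank is down}; {#2 control pod is out, Lower blind shear ram is down, Pilot line stuck}; {Pipe ram is inoperative, Shuttle valve degraded, Solenoid trips}; {Umbilical 2 lost}; {Reserve hydraulic pump 2 offline}; {Annular preventer 2 is out}.

8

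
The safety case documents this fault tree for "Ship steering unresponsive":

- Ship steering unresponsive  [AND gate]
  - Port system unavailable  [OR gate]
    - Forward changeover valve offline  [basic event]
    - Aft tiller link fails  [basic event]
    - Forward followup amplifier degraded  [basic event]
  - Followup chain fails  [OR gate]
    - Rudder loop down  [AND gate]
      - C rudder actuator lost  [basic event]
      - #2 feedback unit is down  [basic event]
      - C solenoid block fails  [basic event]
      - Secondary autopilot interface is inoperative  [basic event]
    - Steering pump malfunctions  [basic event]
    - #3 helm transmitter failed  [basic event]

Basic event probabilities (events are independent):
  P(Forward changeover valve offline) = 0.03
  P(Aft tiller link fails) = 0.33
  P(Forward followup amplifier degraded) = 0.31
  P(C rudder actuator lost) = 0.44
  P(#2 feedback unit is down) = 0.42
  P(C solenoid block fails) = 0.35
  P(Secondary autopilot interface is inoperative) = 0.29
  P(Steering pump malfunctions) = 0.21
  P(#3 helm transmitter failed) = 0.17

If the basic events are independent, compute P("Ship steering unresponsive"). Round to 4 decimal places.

P(Port system unavailable) [OR] = 1 − (1−0.03) × (1−0.33) × (1−0.31) = 0.551569
P(Rudder loop down) [AND] = 0.44 × 0.42 × 0.35 × 0.29 = 0.018757
P(Followup chain fails) [OR] = 1 − (1−0.018757) × (1−0.21) × (1−0.17) = 0.356599
P(Ship steering unresponsive) [AND] = 0.551569 × 0.356599 = 0.196689
Rounded to 4 decimal places: P(Ship steering unresponsive) ≈ 0.1967.

0.1967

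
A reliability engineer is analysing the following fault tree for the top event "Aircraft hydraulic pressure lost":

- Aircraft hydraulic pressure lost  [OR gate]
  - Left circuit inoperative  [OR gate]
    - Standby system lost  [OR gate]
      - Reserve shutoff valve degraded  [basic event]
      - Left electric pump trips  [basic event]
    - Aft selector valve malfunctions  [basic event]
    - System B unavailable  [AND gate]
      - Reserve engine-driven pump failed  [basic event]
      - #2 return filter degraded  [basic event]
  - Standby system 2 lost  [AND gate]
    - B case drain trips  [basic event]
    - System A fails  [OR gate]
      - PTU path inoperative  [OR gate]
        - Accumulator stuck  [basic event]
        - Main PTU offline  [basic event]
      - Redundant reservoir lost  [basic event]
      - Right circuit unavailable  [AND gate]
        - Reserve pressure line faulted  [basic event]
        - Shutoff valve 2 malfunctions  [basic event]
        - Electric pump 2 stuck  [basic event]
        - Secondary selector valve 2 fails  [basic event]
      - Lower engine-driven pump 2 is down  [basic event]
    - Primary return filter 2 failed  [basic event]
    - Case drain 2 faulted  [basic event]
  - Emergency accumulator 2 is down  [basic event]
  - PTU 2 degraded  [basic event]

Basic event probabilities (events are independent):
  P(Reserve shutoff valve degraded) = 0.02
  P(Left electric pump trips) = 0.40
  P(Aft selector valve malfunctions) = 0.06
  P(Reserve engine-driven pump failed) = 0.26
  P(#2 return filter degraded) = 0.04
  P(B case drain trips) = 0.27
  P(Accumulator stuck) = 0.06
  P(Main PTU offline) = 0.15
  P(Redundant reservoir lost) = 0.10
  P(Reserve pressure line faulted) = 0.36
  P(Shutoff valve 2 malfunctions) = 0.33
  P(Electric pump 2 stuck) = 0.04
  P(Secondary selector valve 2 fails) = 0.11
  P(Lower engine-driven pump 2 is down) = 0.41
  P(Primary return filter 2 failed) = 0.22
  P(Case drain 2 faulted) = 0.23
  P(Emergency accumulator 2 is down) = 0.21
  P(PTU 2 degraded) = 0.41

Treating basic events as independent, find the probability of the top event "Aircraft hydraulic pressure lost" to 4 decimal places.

P(Standby system lost) [OR] = 1 − (1−0.02) × (1−0.40) = 0.412000
P(System B unavailable) [AND] = 0.26 × 0.04 = 0.010400
P(Left circuit inoperative) [OR] = 1 − (1−0.412000) × (1−0.06) × (1−0.010400) = 0.453028
P(PTU path inoperative) [OR] = 1 − (1−0.06) × (1−0.15) = 0.201000
P(Right circuit unavailable) [AND] = 0.36 × 0.33 × 0.04 × 0.11 = 0.000523
P(System A fails) [OR] = 1 − (1−0.201000) × (1−0.10) × (1−0.000523) × (1−0.41) = 0.575953
P(Standby system 2 lost) [AND] = 0.27 × 0.575953 × 0.22 × 0.23 = 0.007869
P(Aircraft hydraulic pressure lost) [OR] = 1 − (1−0.453028) × (1−0.007869) × (1−0.21) × (1−0.41) = 0.747063
Rounded to 4 decimal places: P(Aircraft hydraulic pressure lost) ≈ 0.7471.

0.7471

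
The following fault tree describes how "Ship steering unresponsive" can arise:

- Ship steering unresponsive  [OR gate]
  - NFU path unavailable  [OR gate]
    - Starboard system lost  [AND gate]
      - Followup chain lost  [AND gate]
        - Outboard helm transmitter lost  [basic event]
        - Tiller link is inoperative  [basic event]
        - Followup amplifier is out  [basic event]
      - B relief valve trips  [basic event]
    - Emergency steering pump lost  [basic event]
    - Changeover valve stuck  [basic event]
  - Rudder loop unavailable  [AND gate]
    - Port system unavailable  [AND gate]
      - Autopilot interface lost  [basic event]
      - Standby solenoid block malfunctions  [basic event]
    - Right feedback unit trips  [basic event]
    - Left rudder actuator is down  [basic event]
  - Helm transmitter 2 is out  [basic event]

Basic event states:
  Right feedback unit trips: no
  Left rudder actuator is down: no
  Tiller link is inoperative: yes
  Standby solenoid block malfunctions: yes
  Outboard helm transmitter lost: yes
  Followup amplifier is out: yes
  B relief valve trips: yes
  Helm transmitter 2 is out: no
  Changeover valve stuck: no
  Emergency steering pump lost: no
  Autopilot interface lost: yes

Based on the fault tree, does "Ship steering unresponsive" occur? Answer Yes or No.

Followup chain lost [AND]: Outboard helm transmitter lost=occurs, Tiller link is inoperative=occurs, Followup amplifier is out=occurs → all inputs occur → occurs.
Starboard system lost [AND]: Followup chain lost=occurs, B relief valve trips=occurs → all inputs occur → occurs.
NFU path unavailable [OR]: Starboard system lost=occurs, Emergency steering pump lost=not, Changeover valve stuck=not → at least one input occurs → occurs.
Port system unavailable [AND]: Autopilot interface lost=occurs, Standby solenoid block malfunctions=occurs → all inputs occur → occurs.
Rudder loop unavailable [AND]: Port system unavailable=occurs, Right feedback unit trips=not, Left rudder actuator is down=not → not all inputs occur → does not occur.
Ship steering unresponsive [OR]: NFU path unavailable=occurs, Rudder loop unavailable=not, Helm transmitter 2 is out=not → at least one input occurs → occurs.

Yes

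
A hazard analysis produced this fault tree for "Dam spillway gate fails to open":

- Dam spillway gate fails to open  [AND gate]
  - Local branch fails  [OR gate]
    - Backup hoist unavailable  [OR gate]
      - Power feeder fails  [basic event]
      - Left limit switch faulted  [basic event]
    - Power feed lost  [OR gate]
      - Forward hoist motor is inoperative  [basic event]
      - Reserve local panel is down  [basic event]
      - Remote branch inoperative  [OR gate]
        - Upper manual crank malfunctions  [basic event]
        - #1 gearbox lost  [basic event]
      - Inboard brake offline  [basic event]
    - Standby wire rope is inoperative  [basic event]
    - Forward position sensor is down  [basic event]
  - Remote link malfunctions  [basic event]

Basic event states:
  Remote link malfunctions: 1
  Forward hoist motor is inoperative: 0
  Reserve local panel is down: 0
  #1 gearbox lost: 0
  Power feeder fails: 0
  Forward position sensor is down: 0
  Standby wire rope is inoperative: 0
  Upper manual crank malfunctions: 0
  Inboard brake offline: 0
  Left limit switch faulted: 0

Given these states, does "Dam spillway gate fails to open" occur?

Backup hoist unavailable [OR]: Power feeder fails=not, Left limit switch faulted=not → no input occurs → does not occur.
Remote branch inoperative [OR]: Upper manual crank malfunctions=not, #1 gearbox lost=not → no input occurs → does not occur.
Power feed lost [OR]: Forward hoist motor is inoperative=not, Reserve local panel is down=not, Remote branch inoperative=not, Inboard brake offline=not → no input occurs → does not occur.
Local branch fails [OR]: Backup hoist unavailable=not, Power feed lost=not, Standby wire rope is inoperative=not, Forward position sensor is down=not → no input occurs → does not occur.
Dam spillway gate fails to open [AND]: Local branch fails=not, Remote link malfunctions=occurs → not all inputs occur → does not occur.

No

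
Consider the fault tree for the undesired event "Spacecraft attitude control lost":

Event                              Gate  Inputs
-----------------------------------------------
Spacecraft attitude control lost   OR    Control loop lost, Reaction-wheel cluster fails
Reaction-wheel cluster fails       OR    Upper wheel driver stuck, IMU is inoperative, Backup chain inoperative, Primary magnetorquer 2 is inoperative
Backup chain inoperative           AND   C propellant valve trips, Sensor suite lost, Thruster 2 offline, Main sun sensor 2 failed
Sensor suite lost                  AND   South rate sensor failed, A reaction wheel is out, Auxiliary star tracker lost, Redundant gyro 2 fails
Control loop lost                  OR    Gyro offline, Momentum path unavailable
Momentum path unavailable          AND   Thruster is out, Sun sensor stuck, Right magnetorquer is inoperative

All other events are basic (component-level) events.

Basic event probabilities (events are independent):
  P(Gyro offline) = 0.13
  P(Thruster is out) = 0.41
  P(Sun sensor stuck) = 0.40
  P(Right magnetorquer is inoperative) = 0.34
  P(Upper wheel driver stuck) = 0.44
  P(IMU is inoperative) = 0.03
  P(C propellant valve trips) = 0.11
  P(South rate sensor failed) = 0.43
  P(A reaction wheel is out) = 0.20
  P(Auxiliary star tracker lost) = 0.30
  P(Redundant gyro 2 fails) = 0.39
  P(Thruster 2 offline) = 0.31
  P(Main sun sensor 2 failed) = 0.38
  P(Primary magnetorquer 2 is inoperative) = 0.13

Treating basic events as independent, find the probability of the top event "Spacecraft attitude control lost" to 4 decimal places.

P(Momentum path unavailable) [AND] = 0.41 × 0.40 × 0.34 = 0.055760
P(Control loop lost) [OR] = 1 − (1−0.13) × (1−0.055760) = 0.178511
P(Sensor suite lost) [AND] = 0.43 × 0.20 × 0.30 × 0.39 = 0.010062
P(Backup chain inoperative) [AND] = 0.11 × 0.010062 × 0.31 × 0.38 = 0.000130
P(Reaction-wheel cluster fails) [OR] = 1 − (1−0.44) × (1−0.03) × (1−0.000130) × (1−0.13) = 0.527477
P(Spacecraft attitude control lost) [OR] = 1 − (1−0.178511) × (1−0.527477) = 0.611828
Rounded to 4 decimal places: P(Spacecraft attitude control lost) ≈ 0.6118.

0.6118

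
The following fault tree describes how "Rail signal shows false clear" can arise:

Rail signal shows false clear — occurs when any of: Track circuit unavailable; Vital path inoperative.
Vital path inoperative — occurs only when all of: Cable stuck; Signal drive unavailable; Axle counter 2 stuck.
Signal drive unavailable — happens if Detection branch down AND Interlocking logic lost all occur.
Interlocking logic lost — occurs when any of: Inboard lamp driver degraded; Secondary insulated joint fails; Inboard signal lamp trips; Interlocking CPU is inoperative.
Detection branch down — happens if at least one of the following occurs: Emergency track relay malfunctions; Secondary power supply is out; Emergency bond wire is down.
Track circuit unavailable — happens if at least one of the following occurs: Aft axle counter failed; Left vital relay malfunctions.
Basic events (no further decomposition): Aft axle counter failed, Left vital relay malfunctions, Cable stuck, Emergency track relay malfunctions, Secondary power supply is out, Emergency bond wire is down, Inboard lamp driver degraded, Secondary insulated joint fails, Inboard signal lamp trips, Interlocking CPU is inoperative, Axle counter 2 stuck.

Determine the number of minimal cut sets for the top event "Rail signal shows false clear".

Track circuit unavailable [OR]: union of children's cut sets → 2 cut set(s).
Detection branch down [OR]: union of children's cut sets → 3 cut set(s).
Interlocking logic lost [OR]: union of children's cut sets → 4 cut set(s).
Signal drive unavailable [AND]: one cut set from each child combined → 3 × 4 = 12 cut set(s).
Vital path inoperative [AND]: one cut set from each child combined → 1 × 12 × 1 = 12 cut set(s).
Rail signal shows false clear [OR]: union of children's cut sets → 14 cut set(s).

14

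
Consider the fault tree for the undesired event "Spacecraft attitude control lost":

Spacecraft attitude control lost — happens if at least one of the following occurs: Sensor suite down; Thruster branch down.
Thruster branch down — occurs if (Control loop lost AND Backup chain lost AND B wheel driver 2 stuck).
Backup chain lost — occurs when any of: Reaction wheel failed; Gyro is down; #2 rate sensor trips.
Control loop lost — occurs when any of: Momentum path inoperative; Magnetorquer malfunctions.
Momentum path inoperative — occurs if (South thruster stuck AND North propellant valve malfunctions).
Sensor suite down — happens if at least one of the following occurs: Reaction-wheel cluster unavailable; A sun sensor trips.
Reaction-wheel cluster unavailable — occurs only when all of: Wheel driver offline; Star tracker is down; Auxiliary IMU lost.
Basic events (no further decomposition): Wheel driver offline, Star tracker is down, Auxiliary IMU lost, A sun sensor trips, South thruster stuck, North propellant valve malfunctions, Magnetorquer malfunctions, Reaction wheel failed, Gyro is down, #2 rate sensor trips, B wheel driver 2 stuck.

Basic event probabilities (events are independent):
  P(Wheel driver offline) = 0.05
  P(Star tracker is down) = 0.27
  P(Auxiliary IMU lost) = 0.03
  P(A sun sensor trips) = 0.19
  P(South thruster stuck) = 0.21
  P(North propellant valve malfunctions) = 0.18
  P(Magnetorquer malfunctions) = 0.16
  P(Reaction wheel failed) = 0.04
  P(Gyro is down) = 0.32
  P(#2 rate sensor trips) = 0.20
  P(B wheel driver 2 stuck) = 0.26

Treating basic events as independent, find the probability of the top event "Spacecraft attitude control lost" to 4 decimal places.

P(Reaction-wheel cluster unavailable) [AND] = 0.05 × 0.27 × 0.03 = 0.000405
P(Sensor suite down) [OR] = 1 − (1−0.000405) × (1−0.19) = 0.190328
P(Momentum path inoperative) [AND] = 0.21 × 0.18 = 0.037800
P(Control loop lost) [OR] = 1 − (1−0.037800) × (1−0.16) = 0.191752
P(Backup chain lost) [OR] = 1 − (1−0.04) × (1−0.32) × (1−0.20) = 0.477760
P(Thruster branch down) [AND] = 0.191752 × 0.477760 × 0.26 = 0.023819
P(Spacecraft attitude control lost) [OR] = 1 − (1−0.190328) × (1−0.023819) = 0.209614
Rounded to 4 decimal places: P(Spacecraft attitude control lost) ≈ 0.2096.

0.2096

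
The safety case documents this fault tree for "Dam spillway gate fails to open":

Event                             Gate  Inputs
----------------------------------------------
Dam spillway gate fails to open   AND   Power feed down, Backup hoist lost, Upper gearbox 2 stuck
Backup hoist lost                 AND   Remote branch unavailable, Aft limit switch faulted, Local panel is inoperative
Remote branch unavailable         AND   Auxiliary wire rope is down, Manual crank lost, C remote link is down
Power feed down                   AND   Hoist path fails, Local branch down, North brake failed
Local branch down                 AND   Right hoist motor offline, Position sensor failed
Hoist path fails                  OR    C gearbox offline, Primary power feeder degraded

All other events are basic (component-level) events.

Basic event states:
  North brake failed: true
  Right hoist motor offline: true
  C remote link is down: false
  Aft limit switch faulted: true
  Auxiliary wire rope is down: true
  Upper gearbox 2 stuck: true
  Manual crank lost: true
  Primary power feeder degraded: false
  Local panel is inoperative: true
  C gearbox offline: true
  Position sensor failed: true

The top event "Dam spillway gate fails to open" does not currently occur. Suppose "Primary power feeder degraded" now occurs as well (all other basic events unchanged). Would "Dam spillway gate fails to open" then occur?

Counterfactual: set "Primary power feeder degraded" to occurred.
Hoist path fails [OR]: C gearbox offline=occurs, Primary power feeder degraded=occurs → at least one input occurs → occurs.
Local branch down [AND]: Right hoist motor offline=occurs, Position sensor failed=occurs → all inputs occur → occurs.
Power feed down [AND]: Hoist path fails=occurs, Local branch down=occurs, North brake failed=occurs → all inputs occur → occurs.
Remote branch unavailable [AND]: Auxiliary wire rope is down=occurs, Manual crank lost=occurs, C remote link is down=not → not all inputs occur → does not occur.
Backup hoist lost [AND]: Remote branch unavailable=not, Aft limit switch faulted=occurs, Local panel is inoperative=occurs → not all inputs occur → does not occur.
Dam spillway gate fails to open [AND]: Power feed down=occurs, Backup hoist lost=not, Upper gearbox 2 stuck=occurs → not all inputs occur → does not occur.

No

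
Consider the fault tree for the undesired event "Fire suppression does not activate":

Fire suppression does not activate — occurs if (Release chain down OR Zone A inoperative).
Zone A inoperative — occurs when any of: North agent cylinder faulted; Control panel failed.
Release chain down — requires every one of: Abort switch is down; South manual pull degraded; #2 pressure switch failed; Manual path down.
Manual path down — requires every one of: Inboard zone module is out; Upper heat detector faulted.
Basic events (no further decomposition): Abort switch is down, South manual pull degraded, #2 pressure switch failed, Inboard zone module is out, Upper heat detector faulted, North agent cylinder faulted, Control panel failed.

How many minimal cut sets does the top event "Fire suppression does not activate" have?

Manual path down [AND]: one cut set from each child combined → 1 × 1 = 1 cut set(s).
Release chain down [AND]: one cut set from each child combined → 1 × 1 × 1 × 1 = 1 cut set(s).
Zone A inoperative [OR]: union of children's cut sets → 2 cut set(s).
Fire suppression does not activate [OR]: union of children's cut sets → 3 cut set(s).
Minimal cut sets: {#2 pressure switch failed, Abort switch is down, Inboard zone module is out, South manual pull degraded, Upper heat detector faulted}; {North agent cylinder faulted}; {Control panel failed}.

3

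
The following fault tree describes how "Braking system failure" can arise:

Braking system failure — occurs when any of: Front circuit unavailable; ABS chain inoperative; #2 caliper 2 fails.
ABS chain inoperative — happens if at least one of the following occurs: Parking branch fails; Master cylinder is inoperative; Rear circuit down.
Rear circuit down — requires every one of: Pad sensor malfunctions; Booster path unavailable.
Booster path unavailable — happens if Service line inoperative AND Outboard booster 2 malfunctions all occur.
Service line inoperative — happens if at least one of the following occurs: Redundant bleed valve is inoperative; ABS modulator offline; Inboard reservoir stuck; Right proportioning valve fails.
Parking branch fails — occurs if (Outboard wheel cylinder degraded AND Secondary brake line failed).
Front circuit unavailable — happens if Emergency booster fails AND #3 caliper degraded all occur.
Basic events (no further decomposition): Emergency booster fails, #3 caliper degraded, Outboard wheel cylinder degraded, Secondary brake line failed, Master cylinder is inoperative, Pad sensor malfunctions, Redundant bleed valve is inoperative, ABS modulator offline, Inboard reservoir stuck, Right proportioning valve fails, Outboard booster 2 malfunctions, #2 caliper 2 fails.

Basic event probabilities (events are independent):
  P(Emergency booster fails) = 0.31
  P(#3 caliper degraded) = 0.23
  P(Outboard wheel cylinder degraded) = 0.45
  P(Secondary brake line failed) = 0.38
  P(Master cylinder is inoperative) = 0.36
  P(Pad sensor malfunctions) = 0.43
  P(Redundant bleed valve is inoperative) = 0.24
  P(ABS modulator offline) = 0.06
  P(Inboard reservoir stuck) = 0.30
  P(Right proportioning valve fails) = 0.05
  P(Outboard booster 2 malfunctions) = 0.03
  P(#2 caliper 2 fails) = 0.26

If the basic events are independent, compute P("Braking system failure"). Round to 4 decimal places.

0.6378

P(Front circuit unavailable) [AND] = 0.31 × 0.23 = 0.071300
P(Parking branch fails) [AND] = 0.45 × 0.38 = 0.171000
P(Service line inoperative) [OR] = 1 − (1−0.24) × (1−0.06) × (1−0.30) × (1−0.05) = 0.524924
P(Booster path unavailable) [AND] = 0.524924 × 0.03 = 0.015748
P(Rear circuit down) [AND] = 0.43 × 0.015748 = 0.006772
P(ABS chain inoperative) [OR] = 1 − (1−0.171000) × (1−0.36) × (1−0.006772) = 0.473033
P(Braking system failure) [OR] = 1 − (1−0.071300) × (1−0.473033) × (1−0.26) = 0.637848
Rounded to 4 decimal places: P(Braking system failure) ≈ 0.6378.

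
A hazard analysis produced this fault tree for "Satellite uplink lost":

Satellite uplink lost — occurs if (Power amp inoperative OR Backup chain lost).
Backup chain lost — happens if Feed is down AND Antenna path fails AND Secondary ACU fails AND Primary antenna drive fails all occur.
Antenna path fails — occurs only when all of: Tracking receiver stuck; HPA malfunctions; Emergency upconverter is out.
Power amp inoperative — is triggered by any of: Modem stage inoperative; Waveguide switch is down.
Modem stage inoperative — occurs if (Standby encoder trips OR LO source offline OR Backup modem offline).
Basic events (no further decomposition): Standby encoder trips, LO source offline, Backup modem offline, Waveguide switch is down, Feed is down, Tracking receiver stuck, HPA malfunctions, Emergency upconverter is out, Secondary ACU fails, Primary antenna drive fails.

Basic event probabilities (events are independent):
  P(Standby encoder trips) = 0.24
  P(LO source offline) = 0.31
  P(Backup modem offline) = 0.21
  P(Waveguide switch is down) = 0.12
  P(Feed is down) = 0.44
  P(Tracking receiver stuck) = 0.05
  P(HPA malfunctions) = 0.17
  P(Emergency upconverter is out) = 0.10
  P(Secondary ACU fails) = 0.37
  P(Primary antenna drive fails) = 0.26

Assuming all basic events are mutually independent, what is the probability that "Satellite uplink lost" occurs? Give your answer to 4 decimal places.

P(Modem stage inoperative) [OR] = 1 − (1−0.24) × (1−0.31) × (1−0.21) = 0.585724
P(Power amp inoperative) [OR] = 1 − (1−0.585724) × (1−0.12) = 0.635437
P(Antenna path fails) [AND] = 0.05 × 0.17 × 0.10 = 0.000850
P(Backup chain lost) [AND] = 0.44 × 0.000850 × 0.37 × 0.26 = 0.000036
P(Satellite uplink lost) [OR] = 1 − (1−0.635437) × (1−0.000036) = 0.635450
Rounded to 4 decimal places: P(Satellite uplink lost) ≈ 0.6355.

0.6355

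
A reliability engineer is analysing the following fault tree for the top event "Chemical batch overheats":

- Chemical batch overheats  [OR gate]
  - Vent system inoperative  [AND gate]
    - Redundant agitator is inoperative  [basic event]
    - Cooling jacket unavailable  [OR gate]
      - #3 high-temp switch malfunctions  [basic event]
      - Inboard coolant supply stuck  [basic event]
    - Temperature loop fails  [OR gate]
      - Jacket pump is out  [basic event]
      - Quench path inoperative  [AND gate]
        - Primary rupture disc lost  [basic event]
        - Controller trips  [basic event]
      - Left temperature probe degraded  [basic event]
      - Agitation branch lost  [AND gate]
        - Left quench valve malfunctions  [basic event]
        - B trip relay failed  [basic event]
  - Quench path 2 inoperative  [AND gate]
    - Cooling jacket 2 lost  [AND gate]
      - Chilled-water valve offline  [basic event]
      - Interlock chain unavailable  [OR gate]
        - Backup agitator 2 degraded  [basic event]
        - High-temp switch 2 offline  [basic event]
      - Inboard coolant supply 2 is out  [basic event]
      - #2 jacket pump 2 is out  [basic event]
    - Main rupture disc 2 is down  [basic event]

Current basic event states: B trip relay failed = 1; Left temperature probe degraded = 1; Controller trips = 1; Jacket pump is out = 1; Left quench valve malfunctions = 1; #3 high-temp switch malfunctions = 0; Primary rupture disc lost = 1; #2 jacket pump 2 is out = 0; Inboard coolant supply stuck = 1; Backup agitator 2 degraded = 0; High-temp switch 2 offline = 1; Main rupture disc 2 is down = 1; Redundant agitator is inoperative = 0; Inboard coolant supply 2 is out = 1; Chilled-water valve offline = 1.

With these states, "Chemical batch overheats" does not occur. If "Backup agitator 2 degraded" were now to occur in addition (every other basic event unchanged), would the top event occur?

Counterfactual: set "Backup agitator 2 degraded" to occurred.
Cooling jacket unavailable [OR]: #3 high-temp switch malfunctions=not, Inboard coolant supply stuck=occurs → at least one input occurs → occurs.
Quench path inoperative [AND]: Primary rupture disc lost=occurs, Controller trips=occurs → all inputs occur → occurs.
Agitation branch lost [AND]: Left quench valve malfunctions=occurs, B trip relay failed=occurs → all inputs occur → occurs.
Temperature loop fails [OR]: Jacket pump is out=occurs, Quench path inoperative=occurs, Left temperature probe degraded=occurs, Agitation branch lost=occurs → at least one input occurs → occurs.
Vent system inoperative [AND]: Redundant agitator is inoperative=not, Cooling jacket unavailable=occurs, Temperature loop fails=occurs → not all inputs occur → does not occur.
Interlock chain unavailable [OR]: Backup agitator 2 degraded=occurs, High-temp switch 2 offline=occurs → at least one input occurs → occurs.
Cooling jacket 2 lost [AND]: Chilled-water valve offline=occurs, Interlock chain unavailable=occurs, Inboard coolant supply 2 is out=occurs, #2 jacket pump 2 is out=not → not all inputs occur → does not occur.
Quench path 2 inoperative [AND]: Cooling jacket 2 lost=not, Main rupture disc 2 is down=occurs → not all inputs occur → does not occur.
Chemical batch overheats [OR]: Vent system inoperative=not, Quench path 2 inoperative=not → no input occurs → does not occur.

No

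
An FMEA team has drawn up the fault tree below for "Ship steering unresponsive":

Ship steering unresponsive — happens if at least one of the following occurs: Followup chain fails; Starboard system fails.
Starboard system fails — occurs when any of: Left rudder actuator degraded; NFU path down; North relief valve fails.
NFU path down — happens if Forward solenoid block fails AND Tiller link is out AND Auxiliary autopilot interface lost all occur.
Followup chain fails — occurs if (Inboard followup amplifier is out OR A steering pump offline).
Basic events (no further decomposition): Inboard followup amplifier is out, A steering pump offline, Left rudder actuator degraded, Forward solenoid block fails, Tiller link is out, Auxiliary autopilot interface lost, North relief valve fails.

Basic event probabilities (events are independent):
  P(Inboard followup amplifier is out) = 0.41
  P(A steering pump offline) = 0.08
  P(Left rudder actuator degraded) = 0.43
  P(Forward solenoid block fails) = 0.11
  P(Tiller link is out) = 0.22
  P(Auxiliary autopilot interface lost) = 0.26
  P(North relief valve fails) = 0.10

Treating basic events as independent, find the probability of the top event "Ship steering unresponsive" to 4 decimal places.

P(Followup chain fails) [OR] = 1 − (1−0.41) × (1−0.08) = 0.457200
P(NFU path down) [AND] = 0.11 × 0.22 × 0.26 = 0.006292
P(Starboard system fails) [OR] = 1 − (1−0.43) × (1−0.006292) × (1−0.10) = 0.490228
P(Ship steering unresponsive) [OR] = 1 − (1−0.457200) × (1−0.490228) = 0.723296
Rounded to 4 decimal places: P(Ship steering unresponsive) ≈ 0.7233.

0.7233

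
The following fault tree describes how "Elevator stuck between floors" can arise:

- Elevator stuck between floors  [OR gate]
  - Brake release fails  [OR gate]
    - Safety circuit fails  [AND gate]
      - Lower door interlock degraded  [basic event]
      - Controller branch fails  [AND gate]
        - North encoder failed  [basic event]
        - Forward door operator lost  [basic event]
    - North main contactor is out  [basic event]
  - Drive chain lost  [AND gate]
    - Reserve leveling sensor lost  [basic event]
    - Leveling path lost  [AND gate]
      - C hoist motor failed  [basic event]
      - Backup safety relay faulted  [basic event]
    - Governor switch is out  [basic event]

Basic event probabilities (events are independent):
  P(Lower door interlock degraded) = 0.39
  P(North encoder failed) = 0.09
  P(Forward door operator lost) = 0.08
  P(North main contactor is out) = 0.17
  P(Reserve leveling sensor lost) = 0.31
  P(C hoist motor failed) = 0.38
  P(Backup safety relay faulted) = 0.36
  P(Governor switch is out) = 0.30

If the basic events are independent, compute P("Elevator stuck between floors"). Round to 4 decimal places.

P(Controller branch fails) [AND] = 0.09 × 0.08 = 0.007200
P(Safety circuit fails) [AND] = 0.39 × 0.007200 = 0.002808
P(Brake release fails) [OR] = 1 − (1−0.002808) × (1−0.17) = 0.172331
P(Leveling path lost) [AND] = 0.38 × 0.36 = 0.136800
P(Drive chain lost) [AND] = 0.31 × 0.136800 × 0.30 = 0.012722
P(Elevator stuck between floors) [OR] = 1 − (1−0.172331) × (1−0.012722) = 0.182861
Rounded to 4 decimal places: P(Elevator stuck between floors) ≈ 0.1829.

0.1829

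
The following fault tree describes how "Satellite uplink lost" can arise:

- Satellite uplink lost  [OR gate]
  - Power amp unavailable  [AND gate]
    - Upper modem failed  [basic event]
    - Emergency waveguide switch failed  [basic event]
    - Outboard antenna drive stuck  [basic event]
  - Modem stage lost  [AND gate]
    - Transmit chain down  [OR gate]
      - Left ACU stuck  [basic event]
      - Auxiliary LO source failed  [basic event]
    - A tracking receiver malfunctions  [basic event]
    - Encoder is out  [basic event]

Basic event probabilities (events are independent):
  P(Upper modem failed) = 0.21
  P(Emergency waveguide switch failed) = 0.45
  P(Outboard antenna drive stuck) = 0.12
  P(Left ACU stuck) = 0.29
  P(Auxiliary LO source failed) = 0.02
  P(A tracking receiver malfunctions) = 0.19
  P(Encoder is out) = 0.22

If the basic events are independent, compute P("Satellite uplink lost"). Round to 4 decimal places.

P(Power amp unavailable) [AND] = 0.21 × 0.45 × 0.12 = 0.011340
P(Transmit chain down) [OR] = 1 − (1−0.29) × (1−0.02) = 0.304200
P(Modem stage lost) [AND] = 0.304200 × 0.19 × 0.22 = 0.012716
P(Satellite uplink lost) [OR] = 1 − (1−0.011340) × (1−0.012716) = 0.023912
Rounded to 4 decimal places: P(Satellite uplink lost) ≈ 0.0239.

0.0239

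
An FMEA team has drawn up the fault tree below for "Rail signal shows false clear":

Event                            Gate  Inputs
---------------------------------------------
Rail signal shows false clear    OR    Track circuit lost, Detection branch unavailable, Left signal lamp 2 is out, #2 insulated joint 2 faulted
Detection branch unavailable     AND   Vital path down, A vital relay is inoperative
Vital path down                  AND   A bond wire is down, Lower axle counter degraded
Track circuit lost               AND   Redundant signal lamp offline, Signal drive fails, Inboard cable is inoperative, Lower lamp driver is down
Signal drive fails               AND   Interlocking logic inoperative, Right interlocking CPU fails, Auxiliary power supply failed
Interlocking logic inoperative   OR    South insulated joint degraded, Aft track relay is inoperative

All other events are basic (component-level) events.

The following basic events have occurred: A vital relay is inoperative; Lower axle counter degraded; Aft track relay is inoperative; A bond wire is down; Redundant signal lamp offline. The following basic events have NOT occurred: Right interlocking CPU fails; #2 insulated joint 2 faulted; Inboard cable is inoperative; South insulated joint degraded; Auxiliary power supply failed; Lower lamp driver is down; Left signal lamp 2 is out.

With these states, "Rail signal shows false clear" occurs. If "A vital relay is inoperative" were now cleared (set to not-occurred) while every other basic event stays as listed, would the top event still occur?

Counterfactual: set "A vital relay is inoperative" to not occurred.
Interlocking logic inoperative [OR]: South insulated joint degraded=not, Aft track relay is inoperative=occurs → at least one input occurs → occurs.
Signal drive fails [AND]: Interlocking logic inoperative=occurs, Right interlocking CPU fails=not, Auxiliary power supply failed=not → not all inputs occur → does not occur.
Track circuit lost [AND]: Redundant signal lamp offline=occurs, Signal drive fails=not, Inboard cable is inoperative=not, Lower lamp driver is down=not → not all inputs occur → does not occur.
Vital path down [AND]: A bond wire is down=occurs, Lower axle counter degraded=occurs → all inputs occur → occurs.
Detection branch unavailable [AND]: Vital path down=occurs, A vital relay is inoperative=not → not all inputs occur → does not occur.
Rail signal shows false clear [OR]: Track circuit lost=not, Detection branch unavailable=not, Left signal lamp 2 is out=not, #2 insulated joint 2 faulted=not → no input occurs → does not occur.

No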